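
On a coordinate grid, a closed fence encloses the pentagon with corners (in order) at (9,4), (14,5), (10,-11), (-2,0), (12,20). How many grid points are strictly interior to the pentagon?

The shoelace formula gives twice the area as |[9·5 − 14·4] + [14·(-11) − 10·5] + [10·0 − (-2)·(-11)] + [(-2)·20 − 12·0] + [12·4 − 9·20]| = 409, so the area is 204.5.
Summing gcd(|Δx|,|Δy|) over the edges gives the boundary count: gcd(5,1) + gcd(4,16) + gcd(12,11) + gcd(14,20) + gcd(3,16) = 1+4+1+2+1 = 9.
Pick's theorem gives I = A − B/2 + 1 = 204.5 − 9/2 + 1 = 201.

201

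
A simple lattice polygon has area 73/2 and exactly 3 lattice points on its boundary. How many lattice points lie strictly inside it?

36

Pick's theorem A = I + B/2 − 1 rearranges to I = A − B/2 + 1 = 73/2 − 3/2 + 1 = 36.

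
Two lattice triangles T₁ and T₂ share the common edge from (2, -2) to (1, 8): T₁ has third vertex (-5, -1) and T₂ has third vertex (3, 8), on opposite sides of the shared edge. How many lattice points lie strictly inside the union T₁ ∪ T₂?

42

The union is the simple quadrilateral with vertices (2, -2), (-5, -1), (1, 8), (3, 8) in order.
Using the shoelace formula, 2A = |(2·(-1) − (-5)·(-2)) + ((-5)·8 − 1·(-1)) + (1·8 − 3·8) + (3·(-2) − 2·8)| = 89, so the area is 89/2.
Summing gcd(|Δx|,|Δy|) over the edges gives the boundary count: gcd(7,1) + gcd(6,9) + gcd(2,0) + gcd(1,10) = 1+3+2+1 = 7.
By Pick's theorem I = A − B/2 + 1 = 89/2 − 7/2 + 1 = 42.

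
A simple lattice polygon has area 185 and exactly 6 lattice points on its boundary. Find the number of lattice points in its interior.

Pick's theorem A = I + B/2 − 1 rearranges to I = A − B/2 + 1 = 185 − 6/2 + 1 = 183.

183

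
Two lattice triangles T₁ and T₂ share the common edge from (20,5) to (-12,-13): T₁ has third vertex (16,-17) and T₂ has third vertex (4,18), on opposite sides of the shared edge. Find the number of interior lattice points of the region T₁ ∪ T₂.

The union is the simple quadrilateral with vertices (20,5), (16,-17), (-12,-13), (4,18) in order.
By the shoelace formula, twice the signed area is |(20·(-17) − 16·5) + (16·(-13) − (-12)·(-17)) + ((-12)·18 − 4·(-13)) + (4·5 − 20·18)| = 1336, so the area is 668.
The number of boundary lattice points is Σ gcd(|Δx|,|Δy|) = gcd(4,22) + gcd(28,4) + gcd(16,31) + gcd(16,13) = 2+4+1+1 = 8.
By Pick's theorem I = A − B/2 + 1 = 668 − 8/2 + 1 = 665.

665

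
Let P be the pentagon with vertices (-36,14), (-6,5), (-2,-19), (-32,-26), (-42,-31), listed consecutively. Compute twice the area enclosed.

2332

By the shoelace formula, twice the signed area is |((-36)·5 − (-6)·14) + ((-6)·(-19) − (-2)·5) + ((-2)·(-26) − (-32)·(-19)) + ((-32)·(-31) − (-42)·(-26)) + ((-42)·14 − (-36)·(-31))| = 2332, so the area is 1166.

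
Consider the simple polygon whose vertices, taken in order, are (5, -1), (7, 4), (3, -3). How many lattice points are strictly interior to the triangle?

The shoelace formula gives twice the area as |(5·4 − 7·(-1)) + (7·(-3) − 3·4) + (3·(-1) − 5·(-3))| = 6, so the area is 3.
Summing gcd(|Δx|,|Δy|) over the edges gives the boundary count: gcd(2,5) + gcd(4,7) + gcd(2,2) = 1+1+2 = 4.
By Pick's theorem A = I + B/2 − 1, so I = 3 − 4/2 + 1 = 2.

2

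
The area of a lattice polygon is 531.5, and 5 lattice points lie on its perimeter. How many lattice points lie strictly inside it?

530

From Pick's theorem, I = A − B/2 + 1 = 531.5 − 5/2 + 1 = 530.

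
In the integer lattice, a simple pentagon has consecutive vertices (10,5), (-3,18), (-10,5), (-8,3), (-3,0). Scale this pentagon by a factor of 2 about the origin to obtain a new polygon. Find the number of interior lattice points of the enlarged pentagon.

711

The shoelace formula gives twice the area as |(10·18 − (-3)·5) + ((-3)·5 − (-10)·18) + ((-10)·3 − (-8)·5) + ((-8)·0 − (-3)·3) + ((-3)·5 − 10·0)| = 364, so the area is 182.
Summing gcd(|Δx|,|Δy|) over the edges gives the boundary count: gcd(13,13) + gcd(7,13) + gcd(2,2) + gcd(5,3) + gcd(13,5) = 13+1+2+1+1 = 18.
Scaling by 2 multiplies the area by 2² = 4 (so the new area is 728) and multiplies the boundary lattice-point count by 2, giving 36.
By Pick's theorem, the interior count of the dilated polygon is 728 − 36/2 + 1 = 711.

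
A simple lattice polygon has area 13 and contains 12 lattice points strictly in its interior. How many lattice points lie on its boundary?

4

Pick's theorem gives A = I + B/2 − 1, so B = 2(A − I + 1) = 2(13 − 12 + 1) = 4.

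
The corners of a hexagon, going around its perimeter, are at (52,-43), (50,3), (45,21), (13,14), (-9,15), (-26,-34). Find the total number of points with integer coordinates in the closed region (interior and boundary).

Using the shoelace formula, 2A = |[52·3 − 50·(-43)] + [50·21 − 45·3] + [45·14 − 13·21] + [13·15 − (-9)·14] + [(-9)·(-34) − (-26)·15] + [(-26)·(-43) − 52·(-34)]| = 7481, so the area is 7481/2.
Summing gcd(|Δx|,|Δy|) over the edges gives the boundary count: gcd(2,46) + gcd(5,18) + gcd(32,7) + gcd(22,1) + gcd(17,49) + gcd(78,9) = 2+1+1+1+1+3 = 9.
Pick's theorem gives I = A − B/2 + 1 = 7481/2 − 9/2 + 1 = 3737, so the closed region contains I + B = 3737 + 9 = 3746 lattice points.

3746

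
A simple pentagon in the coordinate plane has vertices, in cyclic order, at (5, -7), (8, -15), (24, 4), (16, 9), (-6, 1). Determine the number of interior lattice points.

314

Using the shoelace formula, 2A = |(5·(-15) − 8·(-7)) + (8·4 − 24·(-15)) + (24·9 − 16·4) + (16·1 − (-6)·9) + ((-6)·(-7) − 5·1)| = 632, so the area is 316.
Summing gcd(|Δx|,|Δy|) over the edges gives the boundary count: gcd(3,8) + gcd(16,19) + gcd(8,5) + gcd(22,8) + gcd(11,8) = 1+1+1+2+1 = 6.
Pick's theorem gives I = A − B/2 + 1 = 316 − 6/2 + 1 = 314.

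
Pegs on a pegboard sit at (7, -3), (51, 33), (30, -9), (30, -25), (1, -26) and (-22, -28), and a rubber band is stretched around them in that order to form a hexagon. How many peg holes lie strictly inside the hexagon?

By the shoelace formula, twice the signed area is |(7·33 − 51·(-3)) + (51·(-9) − 30·33) + (30·(-25) − 30·(-9)) + (30·(-26) − 1·(-25)) + (1·(-28) − (-22)·(-26)) + ((-22)·(-3) − 7·(-28))| = 2638, so the area is 1319.
Along each edge there are gcd(|Δx|,|Δy|)+1 lattice points, so counting each shared vertex once the boundary has gcd(44,36) + gcd(21,42) + gcd(0,16) + gcd(29,1) + gcd(23,2) + gcd(29,25) = 4+21+16+1+1+1 = 44.
By Pick's theorem A = I + B/2 − 1, so I = 1319 − 44/2 + 1 = 1298.

1298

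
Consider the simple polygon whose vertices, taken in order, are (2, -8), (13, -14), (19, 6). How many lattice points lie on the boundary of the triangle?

Summing gcd(|Δx|,|Δy|) over the edges gives the boundary count: gcd(11,6) + gcd(6,20) + gcd(17,14) = 1+2+1 = 4.

4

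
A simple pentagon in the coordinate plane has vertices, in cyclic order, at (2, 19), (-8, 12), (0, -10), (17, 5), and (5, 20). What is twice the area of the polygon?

796

By the shoelace formula, twice the signed area is |[2·12 − (-8)·19] + [(-8)·(-10) − 0·12] + [0·5 − 17·(-10)] + [17·20 − 5·5] + [5·19 − 2·20]| = 796, so the area is 398.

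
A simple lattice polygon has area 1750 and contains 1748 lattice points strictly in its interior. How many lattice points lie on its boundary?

Pick's theorem gives A = I + B/2 − 1, so B = 2(A − I + 1) = 2(1750 − 1748 + 1) = 6.

6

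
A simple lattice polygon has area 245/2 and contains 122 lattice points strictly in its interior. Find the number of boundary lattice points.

Pick's theorem gives A = I + B/2 − 1, so B = 2(A − I + 1) = 2(245/2 − 122 + 1) = 3.

3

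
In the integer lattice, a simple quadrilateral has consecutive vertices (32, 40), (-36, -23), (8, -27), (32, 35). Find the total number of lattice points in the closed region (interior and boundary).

The shoelace formula gives twice the area as |(32·(-23) − (-36)·40) + ((-36)·(-27) − 8·(-23)) + (8·35 − 32·(-27)) + (32·40 − 32·35)| = 3164, so the area is 1582.
Along each edge there are gcd(|Δx|,|Δy|)+1 lattice points, so counting each shared vertex once the boundary has gcd(68,63) + gcd(44,4) + gcd(24,62) + gcd(0,5) = 1+4+2+5 = 12.
Pick's theorem gives I = A − B/2 + 1 = 1582 − 12/2 + 1 = 1577, so the closed region contains I + B = 1577 + 12 = 1589 lattice points.

1589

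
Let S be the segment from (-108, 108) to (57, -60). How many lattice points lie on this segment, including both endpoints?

4

The number of lattice points on a segment between lattice points is gcd(|Δx|,|Δy|) + 1 = gcd(165,168) + 1 = 3 + 1 = 4.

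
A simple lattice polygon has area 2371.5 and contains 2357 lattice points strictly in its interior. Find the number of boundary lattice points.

Pick's theorem gives A = I + B/2 − 1, so B = 2(A − I + 1) = 2(2371.5 − 2357 + 1) = 31.

31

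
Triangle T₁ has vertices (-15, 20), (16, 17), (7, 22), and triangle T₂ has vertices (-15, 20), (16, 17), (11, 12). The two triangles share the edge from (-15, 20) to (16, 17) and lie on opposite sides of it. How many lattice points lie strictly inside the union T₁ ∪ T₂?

The union is the simple quadrilateral with vertices (-15, 20), (7, 22), (16, 17), (11, 12) in order.
The shoelace formula gives twice the area as |[(-15)·22 − 7·20] + [7·17 − 16·22] + [16·12 − 11·17] + [11·20 − (-15)·12]| = 298, so the area is 149.
Summing gcd(|Δx|,|Δy|) over the edges gives the boundary count: gcd(22,2) + gcd(9,5) + gcd(5,5) + gcd(26,8) = 2+1+5+2 = 10.
By Pick's theorem I = A − B/2 + 1 = 149 − 10/2 + 1 = 145.

145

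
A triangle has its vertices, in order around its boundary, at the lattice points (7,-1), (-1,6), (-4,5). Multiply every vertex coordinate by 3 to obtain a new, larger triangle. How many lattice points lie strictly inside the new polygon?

By the shoelace formula, twice the signed area is |[7·6 − (-1)·(-1)] + [(-1)·5 − (-4)·6] + [(-4)·(-1) − 7·5]| = 29, so the area is 14.5.
Summing gcd(|Δx|,|Δy|) over the edges gives the boundary count: gcd(8,7) + gcd(3,1) + gcd(11,6) = 1+1+1 = 3.
Scaling by 3 multiplies the area by 3² = 9 (so the new area is 130.5) and multiplies the boundary lattice-point count by 3, giving 9.
By Pick's theorem, the interior count of the dilated polygon is 130.5 − 9/2 + 1 = 127.

127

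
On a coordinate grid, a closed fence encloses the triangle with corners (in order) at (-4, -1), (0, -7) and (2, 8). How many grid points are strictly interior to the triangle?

Using the shoelace formula, 2A = |((-4)·(-7) − 0·(-1)) + (0·8 − 2·(-7)) + (2·(-1) − (-4)·8)| = 72, so the area is 36.
The number of boundary lattice points is Σ gcd(|Δx|,|Δy|) = gcd(4,6) + gcd(2,15) + gcd(6,9) = 2+1+3 = 6.
By Pick's theorem A = I + B/2 − 1, so I = 36 − 6/2 + 1 = 34.

34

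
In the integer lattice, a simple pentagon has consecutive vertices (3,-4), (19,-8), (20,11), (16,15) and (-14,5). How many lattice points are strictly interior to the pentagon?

Using the shoelace formula, 2A = |[3·(-8) − 19·(-4)] + [19·11 − 20·(-8)] + [20·15 − 16·11] + [16·5 − (-14)·15] + [(-14)·(-4) − 3·5]| = 876, so the area is 438.
Summing gcd(|Δx|,|Δy|) over the edges gives the boundary count: gcd(16,4) + gcd(1,19) + gcd(4,4) + gcd(30,10) + gcd(17,9) = 4+1+4+10+1 = 20.
Pick's theorem gives I = A − B/2 + 1 = 438 − 20/2 + 1 = 429.

429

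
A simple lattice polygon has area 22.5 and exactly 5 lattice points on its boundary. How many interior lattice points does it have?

From Pick's theorem, I = A − B/2 + 1 = 22.5 − 5/2 + 1 = 21.

21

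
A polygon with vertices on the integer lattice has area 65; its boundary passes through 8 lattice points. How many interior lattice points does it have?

62

From Pick's theorem, I = A − B/2 + 1 = 65 − 8/2 + 1 = 62.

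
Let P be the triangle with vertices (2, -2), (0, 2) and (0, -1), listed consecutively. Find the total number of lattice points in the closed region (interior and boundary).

By the shoelace formula, twice the signed area is |[2·2 − 0·(-2)] + [0·(-1) − 0·2] + [0·(-2) − 2·(-1)]| = 6, so the area is 3.
The number of boundary lattice points is Σ gcd(|Δx|,|Δy|) = gcd(2,4) + gcd(0,3) + gcd(2,1) = 2+3+1 = 6.
Pick's theorem gives I = A − B/2 + 1 = 3 − 6/2 + 1 = 1, so the closed region contains I + B = 1 + 6 = 7 lattice points.

7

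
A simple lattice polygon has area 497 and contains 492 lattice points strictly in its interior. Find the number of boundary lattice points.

12

Pick's theorem gives A = I + B/2 − 1, so B = 2(A − I + 1) = 2(497 − 492 + 1) = 12.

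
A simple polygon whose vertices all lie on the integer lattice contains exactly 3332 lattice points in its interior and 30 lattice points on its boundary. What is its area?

3346

Pick's theorem states A = I + B/2 − 1, so A = 3332 + 30/2 − 1 = 3346.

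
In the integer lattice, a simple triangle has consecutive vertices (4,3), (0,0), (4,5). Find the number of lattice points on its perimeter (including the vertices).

Summing gcd(|Δx|,|Δy|) over the edges gives the boundary count: gcd(4,3) + gcd(4,5) + gcd(0,2) = 1+1+2 = 4.

4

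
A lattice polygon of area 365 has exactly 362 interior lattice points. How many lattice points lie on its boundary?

8

Pick's theorem gives A = I + B/2 − 1, so B = 2(A − I + 1) = 2(365 − 362 + 1) = 8.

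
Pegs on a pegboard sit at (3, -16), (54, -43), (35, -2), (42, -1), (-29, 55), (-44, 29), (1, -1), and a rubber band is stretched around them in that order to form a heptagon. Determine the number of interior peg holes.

Using the shoelace formula, 2A = |(3·(-43) − 54·(-16)) + (54·(-2) − 35·(-43)) + (35·(-1) − 42·(-2)) + (42·55 − (-29)·(-1)) + ((-29)·29 − (-44)·55) + ((-44)·(-1) − 1·29) + (1·(-16) − 3·(-1))| = 6043, so the area is 6043/2.
The number of boundary lattice points is Σ gcd(|Δx|,|Δy|) = gcd(51,27) + gcd(19,41) + gcd(7,1) + gcd(71,56) + gcd(15,26) + gcd(45,30) + gcd(2,15) = 3+1+1+1+1+15+1 = 23.
Pick's theorem gives I = A − B/2 + 1 = 6043/2 − 23/2 + 1 = 3011.

3011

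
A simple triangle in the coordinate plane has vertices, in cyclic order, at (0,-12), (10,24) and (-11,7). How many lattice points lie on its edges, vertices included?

4

Summing gcd(|Δx|,|Δy|) over the edges gives the boundary count: gcd(10,36) + gcd(21,17) + gcd(11,19) = 2+1+1 = 4.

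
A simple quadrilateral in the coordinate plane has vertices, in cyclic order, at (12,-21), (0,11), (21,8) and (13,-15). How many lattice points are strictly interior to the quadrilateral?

The shoelace formula gives twice the area as |[12·11 − 0·(-21)] + [0·8 − 21·11] + [21·(-15) − 13·8] + [13·(-21) − 12·(-15)]| = 611, so the area is 611/2.
Along each edge there are gcd(|Δx|,|Δy|)+1 lattice points, so counting each shared vertex once the boundary has gcd(12,32) + gcd(21,3) + gcd(8,23) + gcd(1,6) = 4+3+1+1 = 9.
By Pick's theorem A = I + B/2 − 1, so I = 611/2 − 9/2 + 1 = 302.

302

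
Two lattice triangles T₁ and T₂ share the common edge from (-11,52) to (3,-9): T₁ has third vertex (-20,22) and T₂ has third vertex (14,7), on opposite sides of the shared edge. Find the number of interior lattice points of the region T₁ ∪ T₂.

928

The union is the simple quadrilateral with vertices (-11,52), (-20,22), (3,-9), (14,7) in order.
By the shoelace formula, twice the signed area is |[(-11)·22 − (-20)·52] + [(-20)·(-9) − 3·22] + [3·7 − 14·(-9)] + [14·52 − (-11)·7]| = 1864, so the area is 932.
Summing gcd(|Δx|,|Δy|) over the edges gives the boundary count: gcd(9,30) + gcd(23,31) + gcd(11,16) + gcd(25,45) = 3+1+1+5 = 10.
By Pick's theorem I = A − B/2 + 1 = 932 − 10/2 + 1 = 928.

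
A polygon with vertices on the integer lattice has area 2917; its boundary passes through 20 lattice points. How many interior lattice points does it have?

Pick's theorem A = I + B/2 − 1 rearranges to I = A − B/2 + 1 = 2917 − 20/2 + 1 = 2908.

2908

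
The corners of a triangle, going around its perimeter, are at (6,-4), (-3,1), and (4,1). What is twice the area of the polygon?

Using the shoelace formula, 2A = |[6·1 − (-3)·(-4)] + [(-3)·1 − 4·1] + [4·(-4) − 6·1]| = 35, so the area is 35/2.

35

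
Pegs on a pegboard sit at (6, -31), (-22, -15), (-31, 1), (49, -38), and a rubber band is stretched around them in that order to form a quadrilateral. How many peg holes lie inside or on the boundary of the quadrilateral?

By the shoelace formula, twice the signed area is |(6·(-15) − (-22)·(-31)) + ((-22)·1 − (-31)·(-15)) + ((-31)·(-38) − 49·1) + (49·(-31) − 6·(-38))| = 1421, so the area is 1421/2.
Along each edge there are gcd(|Δx|,|Δy|)+1 lattice points, so counting each shared vertex once the boundary has gcd(28,16) + gcd(9,16) + gcd(80,39) + gcd(43,7) = 4+1+1+1 = 7.
Pick's theorem gives I = A − B/2 + 1 = 1421/2 − 7/2 + 1 = 708, so the closed region contains I + B = 708 + 7 = 715 lattice points.

715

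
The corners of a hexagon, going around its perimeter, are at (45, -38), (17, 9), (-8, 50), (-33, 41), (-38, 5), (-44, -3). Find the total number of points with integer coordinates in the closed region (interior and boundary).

The shoelace formula gives twice the area as |[45·9 − 17·(-38)] + [17·50 − (-8)·9] + [(-8)·41 − (-33)·50] + [(-33)·5 − (-38)·41] + [(-38)·(-3) − (-44)·5] + [(-44)·(-38) − 45·(-3)]| = 6829, so the area is 3414.5.
The number of boundary lattice points is Σ gcd(|Δx|,|Δy|) = gcd(28,47) + gcd(25,41) + gcd(25,9) + gcd(5,36) + gcd(6,8) + gcd(89,35) = 1+1+1+1+2+1 = 7.
Pick's theorem gives I = A − B/2 + 1 = 3414.5 − 7/2 + 1 = 3412, so the closed region contains I + B = 3412 + 7 = 3419 lattice points.

3419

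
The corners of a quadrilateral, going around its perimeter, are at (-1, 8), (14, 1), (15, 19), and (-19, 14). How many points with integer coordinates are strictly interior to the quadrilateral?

Using the shoelace formula, 2A = |[(-1)·1 − 14·8] + [14·19 − 15·1] + [15·14 − (-19)·19] + [(-19)·8 − (-1)·14]| = 571, so the area is 571/2.
Along each edge there are gcd(|Δx|,|Δy|)+1 lattice points, so counting each shared vertex once the boundary has gcd(15,7) + gcd(1,18) + gcd(34,5) + gcd(18,6) = 1+1+1+6 = 9.
By Pick's theorem A = I + B/2 − 1, so I = 571/2 − 9/2 + 1 = 282.

282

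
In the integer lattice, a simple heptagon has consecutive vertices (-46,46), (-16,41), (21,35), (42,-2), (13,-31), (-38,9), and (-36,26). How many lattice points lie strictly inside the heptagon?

3749

The shoelace formula gives twice the area as |[(-46)·41 − (-16)·46] + [(-16)·35 − 21·41] + [21·(-2) − 42·35] + [42·(-31) − 13·(-2)] + [13·9 − (-38)·(-31)] + [(-38)·26 − (-36)·9] + [(-36)·46 − (-46)·26]| = 7544, so the area is 3772.
Along each edge there are gcd(|Δx|,|Δy|)+1 lattice points, so counting each shared vertex once the boundary has gcd(30,5) + gcd(37,6) + gcd(21,37) + gcd(29,29) + gcd(51,40) + gcd(2,17) + gcd(10,20) = 5+1+1+29+1+1+10 = 48.
By Pick's theorem A = I + B/2 − 1, so I = 3772 − 48/2 + 1 = 3749.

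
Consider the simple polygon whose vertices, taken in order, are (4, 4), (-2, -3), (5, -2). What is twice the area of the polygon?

The shoelace formula gives twice the area as |(4·(-3) − (-2)·4) + ((-2)·(-2) − 5·(-3)) + (5·4 − 4·(-2))| = 43, so the area is 21.5.

43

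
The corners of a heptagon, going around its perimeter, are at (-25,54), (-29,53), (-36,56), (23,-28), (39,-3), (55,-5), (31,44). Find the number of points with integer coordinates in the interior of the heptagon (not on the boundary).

The shoelace formula gives twice the area as |[(-25)·53 − (-29)·54] + [(-29)·56 − (-36)·53] + [(-36)·(-28) − 23·56] + [23·(-3) − 39·(-28)] + [39·(-5) − 55·(-3)] + [55·44 − 31·(-5)] + [31·54 − (-25)·44]| = 6587, so the area is 6587/2.
Summing gcd(|Δx|,|Δy|) over the edges gives the boundary count: gcd(4,1) + gcd(7,3) + gcd(59,84) + gcd(16,25) + gcd(16,2) + gcd(24,49) + gcd(56,10) = 1+1+1+1+2+1+2 = 9.
Pick's theorem gives I = A − B/2 + 1 = 6587/2 − 9/2 + 1 = 3290.

3290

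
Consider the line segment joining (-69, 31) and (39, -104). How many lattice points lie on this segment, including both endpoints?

The number of lattice points on a segment between lattice points is gcd(|Δx|,|Δy|) + 1 = gcd(108,135) + 1 = 27 + 1 = 28.

28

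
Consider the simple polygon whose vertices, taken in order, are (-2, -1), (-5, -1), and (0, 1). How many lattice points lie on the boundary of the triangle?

6

Along each edge there are gcd(|Δx|,|Δy|)+1 lattice points, so counting each shared vertex once the boundary has gcd(3,0) + gcd(5,2) + gcd(2,2) = 3+1+2 = 6.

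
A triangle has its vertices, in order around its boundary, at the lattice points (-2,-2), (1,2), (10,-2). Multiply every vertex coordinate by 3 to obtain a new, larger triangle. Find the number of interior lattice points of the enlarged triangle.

196

Using the shoelace formula, 2A = |((-2)·2 − 1·(-2)) + (1·(-2) − 10·2) + (10·(-2) − (-2)·(-2))| = 48, so the area is 24.
Along each edge there are gcd(|Δx|,|Δy|)+1 lattice points, so counting each shared vertex once the boundary has gcd(3,4) + gcd(9,4) + gcd(12,0) = 1+1+12 = 14.
Scaling by 3 multiplies the area by 3² = 9 (so the new area is 216) and multiplies the boundary lattice-point count by 3, giving 42.
By Pick's theorem, the interior count of the dilated polygon is 216 − 42/2 + 1 = 196.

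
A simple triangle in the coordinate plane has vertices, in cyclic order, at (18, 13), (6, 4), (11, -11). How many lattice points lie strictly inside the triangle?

109

Using the shoelace formula, 2A = |[18·4 − 6·13] + [6·(-11) − 11·4] + [11·13 − 18·(-11)]| = 225, so the area is 225/2.
The number of boundary lattice points is Σ gcd(|Δx|,|Δy|) = gcd(12,9) + gcd(5,15) + gcd(7,24) = 3+5+1 = 9.
By Pick's theorem A = I + B/2 − 1, so I = 225/2 − 9/2 + 1 = 109.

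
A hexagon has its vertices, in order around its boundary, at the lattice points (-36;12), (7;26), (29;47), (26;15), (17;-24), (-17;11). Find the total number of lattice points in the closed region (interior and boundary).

1575

Using the shoelace formula, 2A = |((-36)·26 − 7·12) + (7·47 − 29·26) + (29·15 − 26·47) + (26·(-24) − 17·15) + (17·11 − (-17)·(-24)) + ((-17)·12 − (-36)·11)| = 3140, so the area is 1570.
Along each edge there are gcd(|Δx|,|Δy|)+1 lattice points, so counting each shared vertex once the boundary has gcd(43,14) + gcd(22,21) + gcd(3,32) + gcd(9,39) + gcd(34,35) + gcd(19,1) = 1+1+1+3+1+1 = 8.
Pick's theorem gives I = A − B/2 + 1 = 1570 − 8/2 + 1 = 1567, so the closed region contains I + B = 1567 + 8 = 1575 lattice points.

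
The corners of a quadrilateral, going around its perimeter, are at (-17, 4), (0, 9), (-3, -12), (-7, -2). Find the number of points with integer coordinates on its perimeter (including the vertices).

8

Along each edge there are gcd(|Δx|,|Δy|)+1 lattice points, so counting each shared vertex once the boundary has gcd(17,5) + gcd(3,21) + gcd(4,10) + gcd(10,6) = 1+3+2+2 = 8.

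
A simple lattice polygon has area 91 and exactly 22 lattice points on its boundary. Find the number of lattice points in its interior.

81

From Pick's theorem, I = A − B/2 + 1 = 91 − 22/2 + 1 = 81.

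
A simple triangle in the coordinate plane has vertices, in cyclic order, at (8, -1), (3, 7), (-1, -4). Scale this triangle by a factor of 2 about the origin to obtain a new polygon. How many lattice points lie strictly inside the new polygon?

By the shoelace formula, twice the signed area is |(8·7 − 3·(-1)) + (3·(-4) − (-1)·7) + ((-1)·(-1) − 8·(-4))| = 87, so the area is 87/2.
Along each edge there are gcd(|Δx|,|Δy|)+1 lattice points, so counting each shared vertex once the boundary has gcd(5,8) + gcd(4,11) + gcd(9,3) = 1+1+3 = 5.
Scaling by 2 multiplies the area by 2² = 4 (so the new area is 174) and multiplies the boundary lattice-point count by 2, giving 10.
By Pick's theorem, the interior count of the dilated polygon is 174 − 10/2 + 1 = 170.

170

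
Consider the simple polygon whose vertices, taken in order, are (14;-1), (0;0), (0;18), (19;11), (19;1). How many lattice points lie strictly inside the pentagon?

268

The shoelace formula gives twice the area as |(14·0 − 0·(-1)) + (0·18 − 0·0) + (0·11 − 19·18) + (19·1 − 19·11) + (19·(-1) − 14·1)| = 565, so the area is 565/2.
The number of boundary lattice points is Σ gcd(|Δx|,|Δy|) = gcd(14,1) + gcd(0,18) + gcd(19,7) + gcd(0,10) + gcd(5,2) = 1+18+1+10+1 = 31.
By Pick's theorem A = I + B/2 − 1, so I = 565/2 − 31/2 + 1 = 268.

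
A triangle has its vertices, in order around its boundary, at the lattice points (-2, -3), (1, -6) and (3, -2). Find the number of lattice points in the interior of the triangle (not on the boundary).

The shoelace formula gives twice the area as |[(-2)·(-6) − 1·(-3)] + [1·(-2) − 3·(-6)] + [3·(-3) − (-2)·(-2)]| = 18, so the area is 9.
The number of boundary lattice points is Σ gcd(|Δx|,|Δy|) = gcd(3,3) + gcd(2,4) + gcd(5,1) = 3+2+1 = 6.
By Pick's theorem A = I + B/2 − 1, so I = 9 − 6/2 + 1 = 7.

7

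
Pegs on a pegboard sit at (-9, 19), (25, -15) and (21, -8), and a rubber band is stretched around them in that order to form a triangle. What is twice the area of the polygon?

Using the shoelace formula, 2A = |[(-9)·(-15) − 25·19] + [25·(-8) − 21·(-15)] + [21·19 − (-9)·(-8)]| = 102, so the area is 51.

102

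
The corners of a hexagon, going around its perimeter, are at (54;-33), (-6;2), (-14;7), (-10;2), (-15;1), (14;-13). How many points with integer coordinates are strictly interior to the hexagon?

176

The shoelace formula gives twice the area as |(54·2 − (-6)·(-33)) + ((-6)·7 − (-14)·2) + ((-14)·2 − (-10)·7) + ((-10)·1 − (-15)·2) + ((-15)·(-13) − 14·1) + (14·(-33) − 54·(-13))| = 379, so the area is 189.5.
The number of boundary lattice points is Σ gcd(|Δx|,|Δy|) = gcd(60,35) + gcd(8,5) + gcd(4,5) + gcd(5,1) + gcd(29,14) + gcd(40,20) = 5+1+1+1+1+20 = 29.
Pick's theorem gives I = A − B/2 + 1 = 189.5 − 29/2 + 1 = 176.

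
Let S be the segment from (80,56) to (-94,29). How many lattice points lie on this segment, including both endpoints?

4

The number of lattice points on a segment between lattice points is gcd(|Δx|,|Δy|) + 1 = gcd(174,27) + 1 = 3 + 1 = 4.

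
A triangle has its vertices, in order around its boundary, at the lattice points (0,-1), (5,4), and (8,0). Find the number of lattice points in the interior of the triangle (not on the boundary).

15

The shoelace formula gives twice the area as |[0·4 − 5·(-1)] + [5·0 − 8·4] + [8·(-1) − 0·0]| = 35, so the area is 17.5.
Summing gcd(|Δx|,|Δy|) over the edges gives the boundary count: gcd(5,5) + gcd(3,4) + gcd(8,1) = 5+1+1 = 7.
By Pick's theorem A = I + B/2 − 1, so I = 17.5 − 7/2 + 1 = 15.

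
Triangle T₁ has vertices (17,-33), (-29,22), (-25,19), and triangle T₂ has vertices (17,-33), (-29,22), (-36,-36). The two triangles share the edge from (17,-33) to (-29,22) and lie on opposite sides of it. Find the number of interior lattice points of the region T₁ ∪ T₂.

1566

The union is the simple quadrilateral with vertices (17,-33), (-25,19), (-29,22), (-36,-36) in order.
By the shoelace formula, twice the signed area is |(17·19 − (-25)·(-33)) + ((-25)·22 − (-29)·19) + ((-29)·(-36) − (-36)·22) + ((-36)·(-33) − 17·(-36))| = 3135, so the area is 3135/2.
Along each edge there are gcd(|Δx|,|Δy|)+1 lattice points, so counting each shared vertex once the boundary has gcd(42,52) + gcd(4,3) + gcd(7,58) + gcd(53,3) = 2+1+1+1 = 5.
By Pick's theorem I = A − B/2 + 1 = 3135/2 − 5/2 + 1 = 1566.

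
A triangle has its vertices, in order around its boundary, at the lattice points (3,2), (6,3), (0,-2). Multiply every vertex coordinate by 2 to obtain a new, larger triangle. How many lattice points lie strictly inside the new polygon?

The shoelace formula gives twice the area as |[3·3 − 6·2] + [6·(-2) − 0·3] + [0·2 − 3·(-2)]| = 9, so the area is 9/2.
Along each edge there are gcd(|Δx|,|Δy|)+1 lattice points, so counting each shared vertex once the boundary has gcd(3,1) + gcd(6,5) + gcd(3,4) = 1+1+1 = 3.
Scaling by 2 multiplies the area by 2² = 4 (so the new area is 18) and multiplies the boundary lattice-point count by 2, giving 6.
By Pick's theorem, the interior count of the dilated polygon is 18 − 6/2 + 1 = 16.

16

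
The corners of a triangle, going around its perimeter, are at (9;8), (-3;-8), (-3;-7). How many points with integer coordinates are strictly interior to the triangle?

3

The shoelace formula gives twice the area as |(9·(-8) − (-3)·8) + ((-3)·(-7) − (-3)·(-8)) + ((-3)·8 − 9·(-7))| = 12, so the area is 6.
The number of boundary lattice points is Σ gcd(|Δx|,|Δy|) = gcd(12,16) + gcd(0,1) + gcd(12,15) = 4+1+3 = 8.
By Pick's theorem A = I + B/2 − 1, so I = 6 − 8/2 + 1 = 3.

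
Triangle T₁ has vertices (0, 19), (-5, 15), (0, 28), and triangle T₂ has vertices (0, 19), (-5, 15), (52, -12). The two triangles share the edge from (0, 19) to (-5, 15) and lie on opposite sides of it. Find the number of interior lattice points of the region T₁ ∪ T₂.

The union is the simple quadrilateral with vertices (0, 19), (0, 28), (-5, 15), (52, -12) in order.
The shoelace formula gives twice the area as |[0·28 − 0·19] + [0·15 − (-5)·28] + [(-5)·(-12) − 52·15] + [52·19 − 0·(-12)]| = 408, so the area is 204.
Along each edge there are gcd(|Δx|,|Δy|)+1 lattice points, so counting each shared vertex once the boundary has gcd(0,9) + gcd(5,13) + gcd(57,27) + gcd(52,31) = 9+1+3+1 = 14.
By Pick's theorem I = A − B/2 + 1 = 204 − 14/2 + 1 = 198.

198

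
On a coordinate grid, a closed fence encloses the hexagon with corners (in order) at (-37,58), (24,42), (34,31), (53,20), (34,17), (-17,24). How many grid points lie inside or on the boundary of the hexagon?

1687

By the shoelace formula, twice the signed area is |[(-37)·42 − 24·58] + [24·31 − 34·42] + [34·20 − 53·31] + [53·17 − 34·20] + [34·24 − (-17)·17] + [(-17)·58 − (-37)·24]| = 3365, so the area is 3365/2.
The number of boundary lattice points is Σ gcd(|Δx|,|Δy|) = gcd(61,16) + gcd(10,11) + gcd(19,11) + gcd(19,3) + gcd(51,7) + gcd(20,34) = 1+1+1+1+1+2 = 7.
Pick's theorem gives I = A − B/2 + 1 = 3365/2 − 7/2 + 1 = 1680, so the closed region contains I + B = 1680 + 7 = 1687 lattice points.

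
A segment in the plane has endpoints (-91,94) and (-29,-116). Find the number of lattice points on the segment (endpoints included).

The number of lattice points on a segment between lattice points is gcd(|Δx|,|Δy|) + 1 = gcd(62,210) + 1 = 2 + 1 = 3.

3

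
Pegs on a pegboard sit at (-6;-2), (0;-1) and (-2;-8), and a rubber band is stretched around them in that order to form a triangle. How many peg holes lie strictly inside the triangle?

19

By the shoelace formula, twice the signed area is |[(-6)·(-1) − 0·(-2)] + [0·(-8) − (-2)·(-1)] + [(-2)·(-2) − (-6)·(-8)]| = 40, so the area is 20.
The number of boundary lattice points is Σ gcd(|Δx|,|Δy|) = gcd(6,1) + gcd(2,7) + gcd(4,6) = 1+1+2 = 4.
By Pick's theorem A = I + B/2 − 1, so I = 20 − 4/2 + 1 = 19.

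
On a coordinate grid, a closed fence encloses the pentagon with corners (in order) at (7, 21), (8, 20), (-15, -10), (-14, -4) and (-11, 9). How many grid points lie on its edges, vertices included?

10

The number of boundary lattice points is Σ gcd(|Δx|,|Δy|) = gcd(1,1) + gcd(23,30) + gcd(1,6) + gcd(3,13) + gcd(18,12) = 1+1+1+1+6 = 10.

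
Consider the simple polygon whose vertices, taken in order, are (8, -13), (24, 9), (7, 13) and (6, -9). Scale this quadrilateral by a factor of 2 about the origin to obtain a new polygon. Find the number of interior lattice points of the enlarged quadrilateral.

Using the shoelace formula, 2A = |(8·9 − 24·(-13)) + (24·13 − 7·9) + (7·(-9) − 6·13) + (6·(-13) − 8·(-9))| = 486, so the area is 243.
Summing gcd(|Δx|,|Δy|) over the edges gives the boundary count: gcd(16,22) + gcd(17,4) + gcd(1,22) + gcd(2,4) = 2+1+1+2 = 6.
Scaling by 2 multiplies the area by 2² = 4 (so the new area is 972) and multiplies the boundary lattice-point count by 2, giving 12.
By Pick's theorem, the interior count of the dilated polygon is 972 − 12/2 + 1 = 967.

967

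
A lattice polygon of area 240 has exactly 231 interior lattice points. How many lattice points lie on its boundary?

Pick's theorem gives A = I + B/2 − 1, so B = 2(A − I + 1) = 2(240 − 231 + 1) = 20.

20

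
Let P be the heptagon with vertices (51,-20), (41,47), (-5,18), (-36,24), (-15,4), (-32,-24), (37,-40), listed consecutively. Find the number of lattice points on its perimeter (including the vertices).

8

Summing gcd(|Δx|,|Δy|) over the edges gives the boundary count: gcd(10,67) + gcd(46,29) + gcd(31,6) + gcd(21,20) + gcd(17,28) + gcd(69,16) + gcd(14,20) = 1+1+1+1+1+1+2 = 8.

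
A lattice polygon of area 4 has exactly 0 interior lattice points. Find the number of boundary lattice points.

Pick's theorem gives A = I + B/2 − 1, so B = 2(A − I + 1) = 2(4 − 0 + 1) = 10.

10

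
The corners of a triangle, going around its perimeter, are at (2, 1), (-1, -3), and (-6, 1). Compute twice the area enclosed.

32

The shoelace formula gives twice the area as |[2·(-3) − (-1)·1] + [(-1)·1 − (-6)·(-3)] + [(-6)·1 − 2·1]| = 32, so the area is 16.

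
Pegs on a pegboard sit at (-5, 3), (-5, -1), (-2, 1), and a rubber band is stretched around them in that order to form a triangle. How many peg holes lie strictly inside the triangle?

By the shoelace formula, twice the signed area is |[(-5)·(-1) − (-5)·3] + [(-5)·1 − (-2)·(-1)] + [(-2)·3 − (-5)·1]| = 12, so the area is 6.
The number of boundary lattice points is Σ gcd(|Δx|,|Δy|) = gcd(0,4) + gcd(3,2) + gcd(3,2) = 4+1+1 = 6.
By Pick's theorem A = I + B/2 − 1, so I = 6 − 6/2 + 1 = 4.

4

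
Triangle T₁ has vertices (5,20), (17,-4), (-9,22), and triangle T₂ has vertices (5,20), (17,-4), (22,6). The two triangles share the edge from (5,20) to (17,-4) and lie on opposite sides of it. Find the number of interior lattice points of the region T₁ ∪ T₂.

260

The union is the simple quadrilateral with vertices (5,20), (-9,22), (17,-4), (22,6) in order.
The shoelace formula gives twice the area as |[5·22 − (-9)·20] + [(-9)·(-4) − 17·22] + [17·6 − 22·(-4)] + [22·20 − 5·6]| = 552, so the area is 276.
Summing gcd(|Δx|,|Δy|) over the edges gives the boundary count: gcd(14,2) + gcd(26,26) + gcd(5,10) + gcd(17,14) = 2+26+5+1 = 34.
By Pick's theorem I = A − B/2 + 1 = 276 − 34/2 + 1 = 260.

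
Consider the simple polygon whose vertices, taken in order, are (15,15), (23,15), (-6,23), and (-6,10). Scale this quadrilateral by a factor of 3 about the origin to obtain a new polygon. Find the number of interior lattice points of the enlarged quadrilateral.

The shoelace formula gives twice the area as |[15·15 − 23·15] + [23·23 − (-6)·15] + [(-6)·10 − (-6)·23] + [(-6)·15 − 15·10]| = 337, so the area is 337/2.
Along each edge there are gcd(|Δx|,|Δy|)+1 lattice points, so counting each shared vertex once the boundary has gcd(8,0) + gcd(29,8) + gcd(0,13) + gcd(21,5) = 8+1+13+1 = 23.
Scaling by 3 multiplies the area by 3² = 9 (so the new area is 1516.5) and multiplies the boundary lattice-point count by 3, giving 69.
By Pick's theorem, the interior count of the dilated polygon is 1516.5 − 69/2 + 1 = 1483.

1483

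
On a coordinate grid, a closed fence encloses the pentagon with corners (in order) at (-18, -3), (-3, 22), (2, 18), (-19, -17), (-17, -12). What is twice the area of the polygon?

Using the shoelace formula, 2A = |((-18)·22 − (-3)·(-3)) + ((-3)·18 − 2·22) + (2·(-17) − (-19)·18) + ((-19)·(-12) − (-17)·(-17)) + ((-17)·(-3) − (-18)·(-12))| = 421, so the area is 210.5.

421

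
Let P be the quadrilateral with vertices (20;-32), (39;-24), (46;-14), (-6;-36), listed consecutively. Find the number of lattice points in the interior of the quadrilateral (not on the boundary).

By the shoelace formula, twice the signed area is |(20·(-24) − 39·(-32)) + (39·(-14) − 46·(-24)) + (46·(-36) − (-6)·(-14)) + ((-6)·(-32) − 20·(-36))| = 498, so the area is 249.
Summing gcd(|Δx|,|Δy|) over the edges gives the boundary count: gcd(19,8) + gcd(7,10) + gcd(52,22) + gcd(26,4) = 1+1+2+2 = 6.
By Pick's theorem A = I + B/2 − 1, so I = 249 − 6/2 + 1 = 247.

247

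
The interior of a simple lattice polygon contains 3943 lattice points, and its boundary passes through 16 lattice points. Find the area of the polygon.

By Pick's theorem, A = I + B/2 − 1 = 3943 + 16/2 − 1 = 3950.

3950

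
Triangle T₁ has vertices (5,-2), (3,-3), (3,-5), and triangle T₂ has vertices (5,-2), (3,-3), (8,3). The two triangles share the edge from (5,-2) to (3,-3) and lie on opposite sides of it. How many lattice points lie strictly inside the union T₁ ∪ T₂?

The union is the simple quadrilateral with vertices (5,-2), (3,-5), (3,-3), (8,3) in order.
Using the shoelace formula, 2A = |(5·(-5) − 3·(-2)) + (3·(-3) − 3·(-5)) + (3·3 − 8·(-3)) + (8·(-2) − 5·3)| = 11, so the area is 5.5.
Summing gcd(|Δx|,|Δy|) over the edges gives the boundary count: gcd(2,3) + gcd(0,2) + gcd(5,6) + gcd(3,5) = 1+2+1+1 = 5.
By Pick's theorem I = A − B/2 + 1 = 5.5 − 5/2 + 1 = 4.

4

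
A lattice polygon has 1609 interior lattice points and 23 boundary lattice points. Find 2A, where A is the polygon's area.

Pick's theorem states A = I + B/2 − 1, so A = 1609 + 23/2 − 1 = 3239/2.
Hence 2A = 3239.

3239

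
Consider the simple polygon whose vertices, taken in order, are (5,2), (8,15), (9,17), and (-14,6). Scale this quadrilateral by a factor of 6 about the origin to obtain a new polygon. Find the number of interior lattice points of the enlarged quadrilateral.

5281

The shoelace formula gives twice the area as |(5·15 − 8·2) + (8·17 − 9·15) + (9·6 − (-14)·17) + ((-14)·2 − 5·6)| = 294, so the area is 147.
Along each edge there are gcd(|Δx|,|Δy|)+1 lattice points, so counting each shared vertex once the boundary has gcd(3,13) + gcd(1,2) + gcd(23,11) + gcd(19,4) = 1+1+1+1 = 4.
Scaling by 6 multiplies the area by 6² = 36 (so the new area is 5292) and multiplies the boundary lattice-point count by 6, giving 24.
By Pick's theorem, the interior count of the dilated polygon is 5292 − 24/2 + 1 = 5281.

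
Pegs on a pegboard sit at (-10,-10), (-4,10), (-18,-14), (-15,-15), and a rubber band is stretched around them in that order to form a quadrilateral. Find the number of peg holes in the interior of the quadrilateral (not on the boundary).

74

The shoelace formula gives twice the area as |[(-10)·10 − (-4)·(-10)] + [(-4)·(-14) − (-18)·10] + [(-18)·(-15) − (-15)·(-14)] + [(-15)·(-10) − (-10)·(-15)]| = 156, so the area is 78.
The number of boundary lattice points is Σ gcd(|Δx|,|Δy|) = gcd(6,20) + gcd(14,24) + gcd(3,1) + gcd(5,5) = 2+2+1+5 = 10.
By Pick's theorem A = I + B/2 − 1, so I = 78 − 10/2 + 1 = 74.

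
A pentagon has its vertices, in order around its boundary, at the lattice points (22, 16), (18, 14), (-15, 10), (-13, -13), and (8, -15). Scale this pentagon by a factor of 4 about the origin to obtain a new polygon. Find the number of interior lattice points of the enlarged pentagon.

11925

By the shoelace formula, twice the signed area is |(22·14 − 18·16) + (18·10 − (-15)·14) + ((-15)·(-13) − (-13)·10) + ((-13)·(-15) − 8·(-13)) + (8·16 − 22·(-15))| = 1492, so the area is 746.
The number of boundary lattice points is Σ gcd(|Δx|,|Δy|) = gcd(4,2) + gcd(33,4) + gcd(2,23) + gcd(21,2) + gcd(14,31) = 2+1+1+1+1 = 6.
Scaling by 4 multiplies the area by 4² = 16 (so the new area is 11936) and multiplies the boundary lattice-point count by 4, giving 24.
By Pick's theorem, the interior count of the dilated polygon is 11936 − 24/2 + 1 = 11925.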